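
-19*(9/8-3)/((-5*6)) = -19/16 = -1.19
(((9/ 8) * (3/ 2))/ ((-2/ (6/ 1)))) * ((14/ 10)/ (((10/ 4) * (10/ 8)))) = -567/ 250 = -2.27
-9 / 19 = -0.47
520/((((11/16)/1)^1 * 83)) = 8320/913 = 9.11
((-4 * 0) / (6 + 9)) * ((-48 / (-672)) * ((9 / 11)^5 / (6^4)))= 0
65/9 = 7.22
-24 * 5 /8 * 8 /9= -40 /3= -13.33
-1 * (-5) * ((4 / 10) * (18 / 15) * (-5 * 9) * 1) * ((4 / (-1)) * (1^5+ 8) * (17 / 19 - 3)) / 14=-584.66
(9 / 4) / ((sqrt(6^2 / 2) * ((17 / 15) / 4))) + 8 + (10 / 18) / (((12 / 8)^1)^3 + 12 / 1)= 45 * sqrt(2) / 34 + 8896 / 1107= 9.91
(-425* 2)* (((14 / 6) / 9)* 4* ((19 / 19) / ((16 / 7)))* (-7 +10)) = -20825 / 18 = -1156.94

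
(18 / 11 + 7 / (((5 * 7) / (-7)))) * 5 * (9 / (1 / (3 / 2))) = 351 / 22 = 15.95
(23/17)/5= 23/85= 0.27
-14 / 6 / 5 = -7 / 15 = -0.47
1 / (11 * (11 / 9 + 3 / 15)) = 45 / 704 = 0.06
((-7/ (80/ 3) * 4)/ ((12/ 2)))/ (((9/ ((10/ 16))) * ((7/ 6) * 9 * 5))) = -1/ 4320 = -0.00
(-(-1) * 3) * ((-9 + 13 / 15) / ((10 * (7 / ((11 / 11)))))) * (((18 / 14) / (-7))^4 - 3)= 1054558362 / 1008840175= 1.05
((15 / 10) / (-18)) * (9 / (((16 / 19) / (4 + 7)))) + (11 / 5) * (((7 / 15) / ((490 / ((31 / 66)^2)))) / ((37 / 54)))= -223274999 / 22792000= -9.80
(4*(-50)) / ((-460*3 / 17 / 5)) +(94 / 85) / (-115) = 360968 / 29325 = 12.31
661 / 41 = 16.12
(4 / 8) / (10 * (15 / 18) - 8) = 3 / 2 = 1.50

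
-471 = -471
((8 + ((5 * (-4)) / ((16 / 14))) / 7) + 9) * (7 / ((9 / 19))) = 3857 / 18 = 214.28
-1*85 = -85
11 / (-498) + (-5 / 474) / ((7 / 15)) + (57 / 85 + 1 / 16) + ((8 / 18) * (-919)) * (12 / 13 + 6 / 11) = -16044158955733 / 26779312560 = -599.13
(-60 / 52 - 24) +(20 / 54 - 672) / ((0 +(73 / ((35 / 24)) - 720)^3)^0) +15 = -239306 / 351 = -681.78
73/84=0.87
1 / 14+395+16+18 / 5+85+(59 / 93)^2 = 302759743 / 605430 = 500.07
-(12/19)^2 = -144/361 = -0.40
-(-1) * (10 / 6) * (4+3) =35 / 3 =11.67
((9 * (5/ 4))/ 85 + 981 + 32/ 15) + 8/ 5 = 984.87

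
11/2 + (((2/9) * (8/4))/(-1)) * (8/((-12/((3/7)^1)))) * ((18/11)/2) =863/154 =5.60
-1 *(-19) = 19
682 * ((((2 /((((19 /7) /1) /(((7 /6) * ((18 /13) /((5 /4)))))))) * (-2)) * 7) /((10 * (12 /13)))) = -467852 /475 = -984.95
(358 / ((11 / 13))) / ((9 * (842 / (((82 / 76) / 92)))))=95407 / 145709784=0.00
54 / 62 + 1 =58 / 31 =1.87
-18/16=-1.12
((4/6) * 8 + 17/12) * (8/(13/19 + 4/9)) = 9234/193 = 47.84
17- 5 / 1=12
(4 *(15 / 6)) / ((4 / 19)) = 95 / 2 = 47.50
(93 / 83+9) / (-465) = -56 / 2573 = -0.02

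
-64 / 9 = -7.11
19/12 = 1.58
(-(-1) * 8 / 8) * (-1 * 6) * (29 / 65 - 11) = 4116 / 65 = 63.32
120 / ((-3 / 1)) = -40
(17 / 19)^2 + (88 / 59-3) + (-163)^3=-92240595431 / 21299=-4330747.71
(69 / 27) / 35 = 23 / 315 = 0.07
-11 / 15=-0.73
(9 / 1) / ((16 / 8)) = 9 / 2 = 4.50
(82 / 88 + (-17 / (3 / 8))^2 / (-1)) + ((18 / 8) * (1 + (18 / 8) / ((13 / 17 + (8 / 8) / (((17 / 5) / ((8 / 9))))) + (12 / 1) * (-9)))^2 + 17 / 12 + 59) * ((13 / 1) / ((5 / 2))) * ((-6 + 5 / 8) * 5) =-10798.76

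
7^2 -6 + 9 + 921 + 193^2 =38222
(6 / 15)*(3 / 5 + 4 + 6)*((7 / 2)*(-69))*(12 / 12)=-25599 / 25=-1023.96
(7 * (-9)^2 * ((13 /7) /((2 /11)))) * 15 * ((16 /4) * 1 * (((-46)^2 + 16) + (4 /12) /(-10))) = 740837097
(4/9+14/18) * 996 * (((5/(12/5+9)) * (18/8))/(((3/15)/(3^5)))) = 27732375/19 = 1459598.68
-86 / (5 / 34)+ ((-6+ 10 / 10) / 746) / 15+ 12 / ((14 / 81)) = -40369079 / 78330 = -515.37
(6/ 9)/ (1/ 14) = 28/ 3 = 9.33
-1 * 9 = -9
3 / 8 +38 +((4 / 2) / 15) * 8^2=5629 / 120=46.91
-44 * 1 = -44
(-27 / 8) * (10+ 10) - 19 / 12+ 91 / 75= -6787 / 100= -67.87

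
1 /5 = 0.20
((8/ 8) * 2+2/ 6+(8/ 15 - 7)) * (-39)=806/ 5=161.20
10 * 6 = 60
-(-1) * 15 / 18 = 5 / 6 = 0.83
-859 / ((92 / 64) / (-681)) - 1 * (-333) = 9367323 / 23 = 407274.91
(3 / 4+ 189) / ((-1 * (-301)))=759 / 1204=0.63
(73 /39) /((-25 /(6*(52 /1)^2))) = -30368 /25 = -1214.72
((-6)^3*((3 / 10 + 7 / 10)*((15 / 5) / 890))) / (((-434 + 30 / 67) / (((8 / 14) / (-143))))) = -10854 / 1617410795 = -0.00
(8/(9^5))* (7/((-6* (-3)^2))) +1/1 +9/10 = 30291857/15943230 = 1.90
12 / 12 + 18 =19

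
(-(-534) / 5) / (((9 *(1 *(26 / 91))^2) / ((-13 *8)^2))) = 23584288 / 15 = 1572285.87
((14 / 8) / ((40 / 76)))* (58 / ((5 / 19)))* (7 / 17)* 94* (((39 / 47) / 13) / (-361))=-4263 / 850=-5.02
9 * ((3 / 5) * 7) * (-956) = -180684 / 5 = -36136.80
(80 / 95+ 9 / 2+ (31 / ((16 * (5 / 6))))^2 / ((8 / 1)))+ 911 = 223018731 / 243200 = 917.02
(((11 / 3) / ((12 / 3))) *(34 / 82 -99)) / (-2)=22231 / 492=45.18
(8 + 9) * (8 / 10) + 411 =2123 / 5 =424.60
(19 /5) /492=19 /2460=0.01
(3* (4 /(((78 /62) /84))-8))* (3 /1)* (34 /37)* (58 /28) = 4438.32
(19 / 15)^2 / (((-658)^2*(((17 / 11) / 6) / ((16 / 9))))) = 31768 / 1242065475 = 0.00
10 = 10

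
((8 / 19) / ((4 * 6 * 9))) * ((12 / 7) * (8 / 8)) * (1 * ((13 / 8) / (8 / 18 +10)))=13 / 25004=0.00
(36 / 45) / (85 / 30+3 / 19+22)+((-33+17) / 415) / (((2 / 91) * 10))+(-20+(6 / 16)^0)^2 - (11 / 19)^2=769394030644 / 2134114675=360.52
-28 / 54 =-14 / 27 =-0.52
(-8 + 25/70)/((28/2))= -107/196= -0.55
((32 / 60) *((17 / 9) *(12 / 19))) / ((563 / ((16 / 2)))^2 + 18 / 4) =34816 / 271254735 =0.00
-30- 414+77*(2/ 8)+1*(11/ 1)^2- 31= -1339/ 4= -334.75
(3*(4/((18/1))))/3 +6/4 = 31/18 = 1.72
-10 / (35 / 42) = -12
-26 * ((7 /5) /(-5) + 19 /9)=-10712 /225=-47.61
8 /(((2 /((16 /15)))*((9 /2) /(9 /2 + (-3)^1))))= 64 /45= 1.42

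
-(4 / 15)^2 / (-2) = 8 / 225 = 0.04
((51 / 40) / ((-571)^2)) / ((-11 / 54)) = -1377 / 71729020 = -0.00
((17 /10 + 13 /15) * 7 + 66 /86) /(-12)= -24167 /15480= -1.56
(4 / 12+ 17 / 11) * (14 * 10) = 8680 / 33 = 263.03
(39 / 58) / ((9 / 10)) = 65 / 87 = 0.75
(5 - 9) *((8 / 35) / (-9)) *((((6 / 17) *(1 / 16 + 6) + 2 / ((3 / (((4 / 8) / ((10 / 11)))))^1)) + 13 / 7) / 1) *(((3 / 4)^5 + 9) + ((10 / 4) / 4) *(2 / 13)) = 7741954817 / 1871251200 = 4.14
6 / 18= 1 / 3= 0.33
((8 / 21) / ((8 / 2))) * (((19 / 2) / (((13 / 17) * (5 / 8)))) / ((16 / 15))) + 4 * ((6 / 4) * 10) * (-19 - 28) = -512917 / 182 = -2818.23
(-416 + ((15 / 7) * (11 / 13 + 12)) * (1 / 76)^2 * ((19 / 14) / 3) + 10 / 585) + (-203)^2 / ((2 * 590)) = -391830709931 / 1028270880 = -381.06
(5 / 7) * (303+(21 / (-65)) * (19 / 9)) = 58952 / 273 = 215.94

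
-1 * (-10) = 10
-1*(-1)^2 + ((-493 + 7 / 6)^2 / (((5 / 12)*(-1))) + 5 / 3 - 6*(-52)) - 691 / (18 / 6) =-8707166 / 15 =-580477.73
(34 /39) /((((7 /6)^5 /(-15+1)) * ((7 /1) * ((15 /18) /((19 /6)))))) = -3348864 /1092455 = -3.07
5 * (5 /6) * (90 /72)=125 /24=5.21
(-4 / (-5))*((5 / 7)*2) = 8 / 7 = 1.14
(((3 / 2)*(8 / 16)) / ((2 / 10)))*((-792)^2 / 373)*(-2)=-4704480 / 373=-12612.55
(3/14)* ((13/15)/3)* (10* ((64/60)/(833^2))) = 208/218575035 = 0.00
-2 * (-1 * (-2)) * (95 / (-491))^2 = -36100 / 241081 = -0.15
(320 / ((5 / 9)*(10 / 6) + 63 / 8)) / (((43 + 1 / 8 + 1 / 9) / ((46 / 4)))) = 57231360 / 5917813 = 9.67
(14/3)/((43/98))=1372/129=10.64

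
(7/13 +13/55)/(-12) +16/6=3721/1430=2.60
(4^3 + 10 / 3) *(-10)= -673.33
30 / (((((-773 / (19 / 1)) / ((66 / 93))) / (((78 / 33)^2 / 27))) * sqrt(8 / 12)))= -128440 * sqrt(6) / 2372337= -0.13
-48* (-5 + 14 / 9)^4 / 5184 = -923521 / 708588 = -1.30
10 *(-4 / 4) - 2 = -12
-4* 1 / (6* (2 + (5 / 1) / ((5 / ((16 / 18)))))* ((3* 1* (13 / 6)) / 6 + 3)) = -36 / 637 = -0.06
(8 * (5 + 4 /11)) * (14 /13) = 6608 /143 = 46.21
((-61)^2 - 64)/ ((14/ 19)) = 4963.07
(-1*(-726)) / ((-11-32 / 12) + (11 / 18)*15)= -484 / 3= -161.33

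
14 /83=0.17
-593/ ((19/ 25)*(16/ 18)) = -133425/ 152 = -877.80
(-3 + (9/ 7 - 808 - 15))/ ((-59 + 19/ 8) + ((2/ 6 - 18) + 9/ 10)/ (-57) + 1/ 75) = 197436600/ 13482413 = 14.64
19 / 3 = 6.33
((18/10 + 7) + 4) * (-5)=-64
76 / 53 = 1.43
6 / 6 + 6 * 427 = 2563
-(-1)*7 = 7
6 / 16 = 3 / 8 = 0.38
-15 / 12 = -5 / 4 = -1.25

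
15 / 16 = 0.94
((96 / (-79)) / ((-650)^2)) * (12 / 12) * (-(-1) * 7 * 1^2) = -168 / 8344375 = -0.00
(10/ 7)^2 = 100/ 49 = 2.04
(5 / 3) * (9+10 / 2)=70 / 3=23.33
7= 7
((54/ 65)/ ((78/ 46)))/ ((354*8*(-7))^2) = 23/ 18448743040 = 0.00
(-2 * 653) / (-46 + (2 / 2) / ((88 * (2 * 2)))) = 28.39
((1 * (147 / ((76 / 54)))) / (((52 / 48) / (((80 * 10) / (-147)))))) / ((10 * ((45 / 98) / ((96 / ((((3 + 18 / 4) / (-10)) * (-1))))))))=-3612672 / 247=-14626.20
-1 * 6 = -6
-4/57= -0.07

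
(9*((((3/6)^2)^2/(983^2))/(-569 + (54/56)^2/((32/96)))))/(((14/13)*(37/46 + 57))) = -18837/1140563116260959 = -0.00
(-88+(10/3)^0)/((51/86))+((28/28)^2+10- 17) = -152.71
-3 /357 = -1 /119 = -0.01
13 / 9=1.44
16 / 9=1.78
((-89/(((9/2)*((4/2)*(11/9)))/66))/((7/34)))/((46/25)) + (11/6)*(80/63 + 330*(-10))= -32416880/4347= -7457.30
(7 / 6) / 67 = 0.02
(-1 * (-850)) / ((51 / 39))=650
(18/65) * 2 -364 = -23624/65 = -363.45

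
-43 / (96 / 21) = -301 / 32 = -9.41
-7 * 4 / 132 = -7 / 33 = -0.21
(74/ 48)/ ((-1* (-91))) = 37/ 2184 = 0.02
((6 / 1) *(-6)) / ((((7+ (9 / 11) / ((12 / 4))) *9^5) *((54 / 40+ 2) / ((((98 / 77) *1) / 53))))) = -14 / 23298111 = -0.00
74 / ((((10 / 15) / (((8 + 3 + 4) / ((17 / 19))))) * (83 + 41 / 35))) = 22.11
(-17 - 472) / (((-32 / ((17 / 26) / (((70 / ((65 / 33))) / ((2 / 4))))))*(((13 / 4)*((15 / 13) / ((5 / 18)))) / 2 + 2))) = 2771 / 172480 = 0.02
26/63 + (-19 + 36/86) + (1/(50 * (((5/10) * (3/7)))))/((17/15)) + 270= 58006898/230265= 251.91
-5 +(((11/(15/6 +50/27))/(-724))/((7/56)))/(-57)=-4040429/808165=-5.00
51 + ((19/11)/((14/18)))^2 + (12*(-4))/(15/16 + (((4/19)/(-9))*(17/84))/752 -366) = 163844148325812/2922482582173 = 56.06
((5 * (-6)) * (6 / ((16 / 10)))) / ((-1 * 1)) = 225 / 2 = 112.50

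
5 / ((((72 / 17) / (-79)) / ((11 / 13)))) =-73865 / 936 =-78.92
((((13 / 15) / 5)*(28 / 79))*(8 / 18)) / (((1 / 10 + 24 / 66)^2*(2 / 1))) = 352352 / 5547933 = 0.06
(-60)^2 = 3600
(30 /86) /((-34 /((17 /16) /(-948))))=5 /434816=0.00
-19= -19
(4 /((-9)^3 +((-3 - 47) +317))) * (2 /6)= -2 /693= -0.00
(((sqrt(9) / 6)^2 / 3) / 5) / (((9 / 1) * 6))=1 / 3240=0.00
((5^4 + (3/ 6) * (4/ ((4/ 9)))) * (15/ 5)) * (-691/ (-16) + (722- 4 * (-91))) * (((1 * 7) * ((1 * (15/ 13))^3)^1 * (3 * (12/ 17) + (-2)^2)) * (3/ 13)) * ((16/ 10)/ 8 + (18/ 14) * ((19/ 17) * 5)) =138184094475/ 578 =239072827.81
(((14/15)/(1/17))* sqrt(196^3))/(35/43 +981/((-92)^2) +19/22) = 2614555465984/107702955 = 24275.61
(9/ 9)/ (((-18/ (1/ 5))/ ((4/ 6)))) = -1/ 135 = -0.01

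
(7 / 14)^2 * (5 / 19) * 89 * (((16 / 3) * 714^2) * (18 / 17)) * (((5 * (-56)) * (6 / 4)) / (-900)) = 149460192 / 19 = 7866325.89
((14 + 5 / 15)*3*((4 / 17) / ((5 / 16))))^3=20842283008 / 614125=33938.18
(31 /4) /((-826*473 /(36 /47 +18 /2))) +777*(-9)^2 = 4622799670659 /73451224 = 62937.00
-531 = -531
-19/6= -3.17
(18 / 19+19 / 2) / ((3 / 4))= 794 / 57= 13.93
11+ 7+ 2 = 20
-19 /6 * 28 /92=-133 /138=-0.96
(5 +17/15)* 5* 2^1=184/3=61.33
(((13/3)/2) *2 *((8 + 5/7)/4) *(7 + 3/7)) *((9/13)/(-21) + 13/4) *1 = 928603/4116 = 225.61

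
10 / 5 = 2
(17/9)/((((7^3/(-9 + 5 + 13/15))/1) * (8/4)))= -799/92610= -0.01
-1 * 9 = -9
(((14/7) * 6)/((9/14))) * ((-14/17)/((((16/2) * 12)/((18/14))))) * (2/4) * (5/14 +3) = -47/136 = -0.35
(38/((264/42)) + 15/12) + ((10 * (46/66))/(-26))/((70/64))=7699/1092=7.05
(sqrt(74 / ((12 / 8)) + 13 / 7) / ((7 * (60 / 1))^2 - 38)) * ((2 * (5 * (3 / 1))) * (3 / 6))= 25 * sqrt(903) / 1234534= 0.00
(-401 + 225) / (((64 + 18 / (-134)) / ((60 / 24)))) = -2680 / 389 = -6.89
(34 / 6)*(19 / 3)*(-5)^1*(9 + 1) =-16150 / 9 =-1794.44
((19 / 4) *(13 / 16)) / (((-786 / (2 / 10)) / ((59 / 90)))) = -14573 / 22636800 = -0.00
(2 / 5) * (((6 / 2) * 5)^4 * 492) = 9963000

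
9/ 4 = 2.25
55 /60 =11 /12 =0.92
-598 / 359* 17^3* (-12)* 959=33810204792 / 359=94178843.43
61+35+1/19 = 1825/19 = 96.05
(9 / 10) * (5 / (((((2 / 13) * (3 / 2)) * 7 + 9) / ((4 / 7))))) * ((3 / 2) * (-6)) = -351 / 161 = -2.18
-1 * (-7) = 7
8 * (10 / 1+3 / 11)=904 / 11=82.18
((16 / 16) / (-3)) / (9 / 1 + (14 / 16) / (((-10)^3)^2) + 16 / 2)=-8000000 / 408000021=-0.02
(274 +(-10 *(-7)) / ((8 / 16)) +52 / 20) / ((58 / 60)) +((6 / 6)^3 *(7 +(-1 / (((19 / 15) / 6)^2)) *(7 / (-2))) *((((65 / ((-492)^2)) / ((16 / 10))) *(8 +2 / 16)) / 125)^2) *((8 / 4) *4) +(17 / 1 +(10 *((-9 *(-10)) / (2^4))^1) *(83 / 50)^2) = 4734453521333011193393 / 7851914836800307200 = 602.97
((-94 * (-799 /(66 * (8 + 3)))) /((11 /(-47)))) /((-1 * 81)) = 5.46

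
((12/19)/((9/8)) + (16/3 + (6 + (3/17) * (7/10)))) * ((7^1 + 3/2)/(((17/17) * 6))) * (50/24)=194095/5472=35.47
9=9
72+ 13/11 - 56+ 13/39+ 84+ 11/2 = 7063/66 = 107.02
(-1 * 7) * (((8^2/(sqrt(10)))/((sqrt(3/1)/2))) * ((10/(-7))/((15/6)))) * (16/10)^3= 131072 * sqrt(30)/1875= 382.89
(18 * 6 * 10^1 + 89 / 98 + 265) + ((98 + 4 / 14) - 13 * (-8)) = 151723 / 98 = 1548.19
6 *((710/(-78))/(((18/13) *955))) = -71/1719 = -0.04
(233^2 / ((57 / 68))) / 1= 3691652 / 57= 64765.82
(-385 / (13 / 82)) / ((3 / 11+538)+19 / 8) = -2778160 / 618501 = -4.49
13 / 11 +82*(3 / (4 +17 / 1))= 993 / 77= 12.90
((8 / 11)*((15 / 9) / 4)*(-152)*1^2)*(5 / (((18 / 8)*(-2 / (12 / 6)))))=30400 / 297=102.36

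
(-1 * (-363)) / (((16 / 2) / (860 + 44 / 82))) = 6403683 / 164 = 39046.85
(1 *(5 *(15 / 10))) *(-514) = -3855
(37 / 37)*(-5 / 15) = -1 / 3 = -0.33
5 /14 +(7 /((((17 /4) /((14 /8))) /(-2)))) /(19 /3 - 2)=-3011 /3094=-0.97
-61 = -61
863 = 863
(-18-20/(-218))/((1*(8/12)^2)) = -4392/109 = -40.29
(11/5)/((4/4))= 11/5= 2.20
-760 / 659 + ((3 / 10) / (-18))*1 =-46259 / 39540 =-1.17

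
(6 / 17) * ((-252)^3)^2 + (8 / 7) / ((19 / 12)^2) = 3882931570658765952 / 42959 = 90386917075787.75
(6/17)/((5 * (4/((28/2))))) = 0.25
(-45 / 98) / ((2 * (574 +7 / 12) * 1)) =-27 / 67571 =-0.00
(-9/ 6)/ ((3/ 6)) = -3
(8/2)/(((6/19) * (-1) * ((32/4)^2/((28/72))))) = -133/1728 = -0.08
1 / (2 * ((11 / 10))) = 5 / 11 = 0.45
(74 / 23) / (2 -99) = -74 / 2231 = -0.03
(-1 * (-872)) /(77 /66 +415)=5232 /2497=2.10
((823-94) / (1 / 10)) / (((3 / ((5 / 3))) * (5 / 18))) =14580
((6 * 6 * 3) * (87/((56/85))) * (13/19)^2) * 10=168716925/2527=66765.70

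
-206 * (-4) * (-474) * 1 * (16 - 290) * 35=3745623840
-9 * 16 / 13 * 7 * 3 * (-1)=3024 / 13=232.62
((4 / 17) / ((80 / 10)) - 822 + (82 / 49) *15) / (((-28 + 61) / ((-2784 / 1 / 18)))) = 307999256 / 82467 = 3734.82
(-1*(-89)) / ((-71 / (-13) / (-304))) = -351728 / 71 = -4953.92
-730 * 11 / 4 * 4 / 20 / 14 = -803 / 28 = -28.68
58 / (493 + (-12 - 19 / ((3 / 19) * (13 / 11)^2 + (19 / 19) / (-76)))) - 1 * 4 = -2859566 / 742543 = -3.85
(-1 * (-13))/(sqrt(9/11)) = 13 * sqrt(11)/3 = 14.37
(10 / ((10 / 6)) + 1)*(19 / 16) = 133 / 16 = 8.31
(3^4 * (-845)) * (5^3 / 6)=-2851875 / 2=-1425937.50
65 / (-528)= -65 / 528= -0.12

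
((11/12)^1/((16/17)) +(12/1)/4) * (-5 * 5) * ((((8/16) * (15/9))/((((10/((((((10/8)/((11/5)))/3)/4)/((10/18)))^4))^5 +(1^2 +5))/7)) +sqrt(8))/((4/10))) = -95375 * sqrt(2)/192-39467102656345367431640625/6662593241248421749218917786850745610317255880192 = -702.50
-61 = -61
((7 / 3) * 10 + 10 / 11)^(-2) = 0.00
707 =707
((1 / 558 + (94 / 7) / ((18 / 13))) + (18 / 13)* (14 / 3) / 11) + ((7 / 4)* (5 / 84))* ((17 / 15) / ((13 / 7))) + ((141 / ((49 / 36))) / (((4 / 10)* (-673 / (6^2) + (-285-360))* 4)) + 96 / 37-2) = 99992232373585 / 9217379227056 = 10.85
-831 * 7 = -5817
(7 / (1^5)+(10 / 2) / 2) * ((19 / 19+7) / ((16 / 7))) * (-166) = -11039 / 2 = -5519.50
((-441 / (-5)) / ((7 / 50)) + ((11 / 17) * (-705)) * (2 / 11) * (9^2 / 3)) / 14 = -13680 / 119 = -114.96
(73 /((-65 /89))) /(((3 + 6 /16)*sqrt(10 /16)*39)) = -103952*sqrt(10) /342225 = -0.96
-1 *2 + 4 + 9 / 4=17 / 4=4.25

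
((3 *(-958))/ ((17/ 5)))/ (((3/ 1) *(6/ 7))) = -16765/ 51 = -328.73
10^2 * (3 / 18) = 50 / 3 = 16.67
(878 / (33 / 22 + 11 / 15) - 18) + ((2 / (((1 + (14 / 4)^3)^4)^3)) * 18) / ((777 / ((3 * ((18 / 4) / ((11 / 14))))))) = 441627794635168461744282515389660546 / 1177252416668906140561219646860149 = 375.13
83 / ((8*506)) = 83 / 4048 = 0.02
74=74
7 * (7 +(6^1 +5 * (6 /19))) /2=1939 /38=51.03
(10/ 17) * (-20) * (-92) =18400/ 17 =1082.35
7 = 7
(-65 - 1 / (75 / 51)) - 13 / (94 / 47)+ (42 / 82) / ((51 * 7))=-2515423 / 34850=-72.18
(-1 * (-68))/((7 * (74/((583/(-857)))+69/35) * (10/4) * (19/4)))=-317152/41408657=-0.01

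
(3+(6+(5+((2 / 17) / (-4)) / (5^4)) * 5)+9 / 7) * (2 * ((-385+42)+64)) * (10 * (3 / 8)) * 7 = -878634891 / 1700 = -516844.05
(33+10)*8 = 344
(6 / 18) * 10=10 / 3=3.33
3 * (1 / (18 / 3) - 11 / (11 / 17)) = -101 / 2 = -50.50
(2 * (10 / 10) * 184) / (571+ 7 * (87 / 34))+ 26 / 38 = 498027 / 380437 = 1.31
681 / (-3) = -227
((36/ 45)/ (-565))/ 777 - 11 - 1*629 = -1404816004/ 2195025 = -640.00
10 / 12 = 5 / 6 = 0.83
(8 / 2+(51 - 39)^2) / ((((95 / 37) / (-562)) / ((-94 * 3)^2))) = -244736064288 / 95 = -2576169097.77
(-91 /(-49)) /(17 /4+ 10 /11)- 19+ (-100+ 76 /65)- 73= -19672776 /103285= -190.47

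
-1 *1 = -1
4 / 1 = 4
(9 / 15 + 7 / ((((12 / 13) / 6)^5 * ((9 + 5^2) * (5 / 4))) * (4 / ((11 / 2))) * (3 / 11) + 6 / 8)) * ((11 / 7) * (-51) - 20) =-4692797657077 / 4721847165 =-993.85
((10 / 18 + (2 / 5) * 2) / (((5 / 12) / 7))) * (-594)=-338184 / 25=-13527.36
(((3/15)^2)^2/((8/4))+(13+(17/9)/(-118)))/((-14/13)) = -28010632/2323125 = -12.06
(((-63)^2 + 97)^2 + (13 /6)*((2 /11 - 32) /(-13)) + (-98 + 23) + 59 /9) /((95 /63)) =602993629 /55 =10963520.53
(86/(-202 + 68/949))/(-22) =40807/2107930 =0.02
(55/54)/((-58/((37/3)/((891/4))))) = -185/190269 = -0.00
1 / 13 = 0.08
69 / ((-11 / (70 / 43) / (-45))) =459.51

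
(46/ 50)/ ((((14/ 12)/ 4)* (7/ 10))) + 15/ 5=1839/ 245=7.51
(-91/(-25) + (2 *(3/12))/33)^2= 36372961/2722500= 13.36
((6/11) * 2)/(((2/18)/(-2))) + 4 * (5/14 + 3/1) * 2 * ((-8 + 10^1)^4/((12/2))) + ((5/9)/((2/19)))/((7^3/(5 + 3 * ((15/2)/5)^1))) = 7080559/135828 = 52.13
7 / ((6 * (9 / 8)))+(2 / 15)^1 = 158 / 135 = 1.17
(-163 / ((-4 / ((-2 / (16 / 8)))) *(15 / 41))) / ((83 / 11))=-73513 / 4980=-14.76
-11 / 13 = -0.85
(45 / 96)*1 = 15 / 32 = 0.47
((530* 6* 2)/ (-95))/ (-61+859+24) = -212/ 2603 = -0.08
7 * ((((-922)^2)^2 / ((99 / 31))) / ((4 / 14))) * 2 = 1097694423918064 / 99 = 11087822463818.83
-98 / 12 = -49 / 6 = -8.17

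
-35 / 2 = -17.50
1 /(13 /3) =3 /13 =0.23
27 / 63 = 3 / 7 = 0.43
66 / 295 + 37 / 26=12631 / 7670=1.65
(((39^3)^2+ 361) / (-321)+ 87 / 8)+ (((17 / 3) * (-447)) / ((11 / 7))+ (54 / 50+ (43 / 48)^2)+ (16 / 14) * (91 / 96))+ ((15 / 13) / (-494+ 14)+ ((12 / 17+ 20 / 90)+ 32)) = -18251281751739371 / 1664748800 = -10963384.84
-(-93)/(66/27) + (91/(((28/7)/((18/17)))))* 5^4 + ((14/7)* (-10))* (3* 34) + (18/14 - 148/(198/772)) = 146996576/11781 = 12477.43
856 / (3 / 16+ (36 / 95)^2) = 123606400 / 47811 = 2585.31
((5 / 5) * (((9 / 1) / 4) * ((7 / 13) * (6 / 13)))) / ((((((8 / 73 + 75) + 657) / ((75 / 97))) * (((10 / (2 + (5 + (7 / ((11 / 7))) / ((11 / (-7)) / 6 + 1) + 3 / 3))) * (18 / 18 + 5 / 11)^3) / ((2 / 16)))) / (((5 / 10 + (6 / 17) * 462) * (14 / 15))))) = 155511914618907 / 30258537973940224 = 0.01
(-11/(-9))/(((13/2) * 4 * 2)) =11/468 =0.02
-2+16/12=-2/3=-0.67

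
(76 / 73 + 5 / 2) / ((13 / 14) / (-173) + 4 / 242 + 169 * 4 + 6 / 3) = 75756527 / 14505049411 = 0.01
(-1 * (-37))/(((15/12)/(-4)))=-592/5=-118.40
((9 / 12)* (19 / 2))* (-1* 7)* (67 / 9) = -8911 / 24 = -371.29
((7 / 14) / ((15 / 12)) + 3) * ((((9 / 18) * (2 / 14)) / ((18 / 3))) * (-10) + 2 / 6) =51 / 70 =0.73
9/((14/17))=153/14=10.93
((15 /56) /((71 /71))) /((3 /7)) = 5 /8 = 0.62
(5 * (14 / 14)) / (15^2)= 1 / 45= 0.02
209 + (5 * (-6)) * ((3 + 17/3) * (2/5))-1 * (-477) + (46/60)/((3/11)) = 52633/90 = 584.81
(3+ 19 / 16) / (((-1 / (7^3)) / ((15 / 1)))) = -344715 / 16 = -21544.69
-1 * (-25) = 25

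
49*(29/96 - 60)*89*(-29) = 724793839/96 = 7549935.82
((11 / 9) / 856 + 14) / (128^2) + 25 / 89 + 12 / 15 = 60760944431 / 56168939520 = 1.08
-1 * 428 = -428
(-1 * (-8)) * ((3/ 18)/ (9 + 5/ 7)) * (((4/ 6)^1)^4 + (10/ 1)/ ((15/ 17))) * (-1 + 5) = 26152/ 4131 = 6.33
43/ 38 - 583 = -22111/ 38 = -581.87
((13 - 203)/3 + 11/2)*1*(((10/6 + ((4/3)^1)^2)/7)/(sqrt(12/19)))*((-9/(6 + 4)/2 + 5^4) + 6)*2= -135656527*sqrt(57)/22680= -45158.04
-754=-754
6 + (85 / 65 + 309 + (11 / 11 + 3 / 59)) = 317.36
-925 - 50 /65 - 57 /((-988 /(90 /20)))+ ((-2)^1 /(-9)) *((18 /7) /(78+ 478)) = -93654065 /101192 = -925.51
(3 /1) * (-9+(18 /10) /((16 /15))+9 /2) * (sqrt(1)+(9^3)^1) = -49275 /8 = -6159.38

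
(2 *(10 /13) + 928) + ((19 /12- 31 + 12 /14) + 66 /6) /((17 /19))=16891627 /18564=909.91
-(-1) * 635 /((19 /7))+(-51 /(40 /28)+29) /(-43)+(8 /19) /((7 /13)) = 13433081 /57190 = 234.89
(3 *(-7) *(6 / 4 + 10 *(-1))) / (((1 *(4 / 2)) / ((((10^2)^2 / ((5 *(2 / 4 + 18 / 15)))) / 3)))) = 35000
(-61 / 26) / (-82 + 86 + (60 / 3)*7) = -61 / 3744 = -0.02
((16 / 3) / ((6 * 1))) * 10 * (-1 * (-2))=160 / 9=17.78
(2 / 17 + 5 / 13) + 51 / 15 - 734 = -730.10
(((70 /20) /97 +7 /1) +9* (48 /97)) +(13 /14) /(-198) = 3088133 /268884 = 11.49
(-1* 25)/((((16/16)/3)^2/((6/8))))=-675/4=-168.75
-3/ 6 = -1/ 2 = -0.50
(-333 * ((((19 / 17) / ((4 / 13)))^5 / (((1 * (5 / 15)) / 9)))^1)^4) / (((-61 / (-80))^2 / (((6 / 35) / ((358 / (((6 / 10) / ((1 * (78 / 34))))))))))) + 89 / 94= -1371242027858190788894570891152427702029331813974613472413 / 225008003609900403202442530291769428410368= -6094192232537348.86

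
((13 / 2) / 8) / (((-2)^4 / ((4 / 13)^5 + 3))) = 1114903 / 7311616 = 0.15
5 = 5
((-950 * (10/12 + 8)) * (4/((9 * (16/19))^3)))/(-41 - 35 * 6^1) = 172675325/562111488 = 0.31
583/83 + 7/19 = 11658/1577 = 7.39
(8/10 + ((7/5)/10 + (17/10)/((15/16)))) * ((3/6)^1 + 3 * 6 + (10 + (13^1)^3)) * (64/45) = 29412208/3375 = 8714.73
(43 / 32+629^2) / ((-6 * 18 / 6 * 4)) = -4220185 / 768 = -5495.03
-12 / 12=-1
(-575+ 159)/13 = -32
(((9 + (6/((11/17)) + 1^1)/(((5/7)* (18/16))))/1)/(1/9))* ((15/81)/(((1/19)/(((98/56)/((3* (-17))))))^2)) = 190740487/12359952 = 15.43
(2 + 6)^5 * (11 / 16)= 22528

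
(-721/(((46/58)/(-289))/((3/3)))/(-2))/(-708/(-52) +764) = -78555113/465014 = -168.93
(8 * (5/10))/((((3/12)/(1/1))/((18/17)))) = 288/17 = 16.94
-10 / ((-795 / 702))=468 / 53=8.83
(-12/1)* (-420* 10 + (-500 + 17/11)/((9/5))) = 1772860/33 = 53723.03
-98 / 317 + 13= 12.69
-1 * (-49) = 49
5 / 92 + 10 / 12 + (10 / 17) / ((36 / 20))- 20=-264425 / 14076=-18.79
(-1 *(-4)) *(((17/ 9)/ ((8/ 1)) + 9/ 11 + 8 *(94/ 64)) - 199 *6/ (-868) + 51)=11202073/ 42966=260.72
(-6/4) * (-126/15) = 63/5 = 12.60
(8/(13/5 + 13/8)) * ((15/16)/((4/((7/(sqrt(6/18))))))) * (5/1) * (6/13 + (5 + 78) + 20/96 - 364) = -76530125 * sqrt(3)/17576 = -7541.77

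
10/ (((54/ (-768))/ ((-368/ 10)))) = 5233.78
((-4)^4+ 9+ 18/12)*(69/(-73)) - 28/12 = -111353/438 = -254.23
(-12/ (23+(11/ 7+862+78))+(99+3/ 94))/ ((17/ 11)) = 86413899/ 1348712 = 64.07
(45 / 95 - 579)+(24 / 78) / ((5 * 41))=-29293604 / 50635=-578.52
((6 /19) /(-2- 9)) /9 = -2 /627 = -0.00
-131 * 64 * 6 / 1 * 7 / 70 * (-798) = 20071296 / 5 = 4014259.20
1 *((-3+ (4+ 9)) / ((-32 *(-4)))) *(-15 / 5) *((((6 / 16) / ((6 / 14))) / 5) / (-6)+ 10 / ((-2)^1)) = 1207 / 1024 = 1.18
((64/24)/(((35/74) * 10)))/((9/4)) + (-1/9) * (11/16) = 0.17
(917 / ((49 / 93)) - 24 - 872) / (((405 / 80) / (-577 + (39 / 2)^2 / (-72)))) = -97124.92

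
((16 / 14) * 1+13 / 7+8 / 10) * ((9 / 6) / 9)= 19 / 30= 0.63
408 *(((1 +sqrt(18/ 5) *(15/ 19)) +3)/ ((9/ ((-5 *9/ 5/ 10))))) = -816/ 5-1836 *sqrt(10)/ 95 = -224.32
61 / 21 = 2.90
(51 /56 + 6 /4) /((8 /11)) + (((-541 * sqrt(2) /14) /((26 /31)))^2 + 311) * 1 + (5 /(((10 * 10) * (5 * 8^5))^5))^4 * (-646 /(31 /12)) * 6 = 227407947892254557964847062157030874233926022268435153566759054379681465361401982344990870732799999999999999999999999999999999999999999999999975927133 /49870447399215913552480598556257236204307890205991378864007401551648385795931427877525913600000000000000000000000000000000000000000000000000000000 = 4559.97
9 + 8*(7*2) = 121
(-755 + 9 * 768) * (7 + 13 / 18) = 855823 / 18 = 47545.72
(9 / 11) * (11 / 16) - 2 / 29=229 / 464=0.49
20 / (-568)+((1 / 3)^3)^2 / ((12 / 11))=-0.03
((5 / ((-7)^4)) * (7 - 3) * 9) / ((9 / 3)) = 60 / 2401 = 0.02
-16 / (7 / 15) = -240 / 7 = -34.29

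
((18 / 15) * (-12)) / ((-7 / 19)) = 1368 / 35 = 39.09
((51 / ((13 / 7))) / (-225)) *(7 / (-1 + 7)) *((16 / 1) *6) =-13328 / 975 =-13.67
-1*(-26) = 26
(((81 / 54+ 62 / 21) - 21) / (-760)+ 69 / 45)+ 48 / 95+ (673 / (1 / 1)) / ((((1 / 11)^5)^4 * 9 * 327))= 4817374343713481109150302147 / 31313520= 153843271012440668093.22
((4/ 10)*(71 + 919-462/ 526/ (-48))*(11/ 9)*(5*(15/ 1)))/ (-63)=-229129835/ 397656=-576.20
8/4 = 2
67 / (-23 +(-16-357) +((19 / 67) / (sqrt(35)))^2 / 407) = -4284368935 / 25322538419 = -0.17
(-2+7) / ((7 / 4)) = 20 / 7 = 2.86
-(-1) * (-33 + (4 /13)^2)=-5561 /169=-32.91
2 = 2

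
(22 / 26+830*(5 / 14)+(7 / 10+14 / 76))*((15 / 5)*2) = 15465504 / 8645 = 1788.95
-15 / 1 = -15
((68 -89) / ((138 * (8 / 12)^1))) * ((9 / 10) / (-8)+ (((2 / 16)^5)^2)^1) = 12683575191 / 493921239040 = 0.03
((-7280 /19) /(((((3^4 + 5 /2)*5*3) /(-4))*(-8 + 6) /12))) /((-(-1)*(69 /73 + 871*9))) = -425152 /453989667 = -0.00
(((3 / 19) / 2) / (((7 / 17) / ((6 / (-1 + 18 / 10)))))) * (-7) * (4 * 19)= -765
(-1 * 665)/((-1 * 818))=665/818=0.81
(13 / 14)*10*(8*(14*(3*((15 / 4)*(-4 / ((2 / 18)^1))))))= -421200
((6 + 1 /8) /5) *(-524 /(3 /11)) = -70609 /30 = -2353.63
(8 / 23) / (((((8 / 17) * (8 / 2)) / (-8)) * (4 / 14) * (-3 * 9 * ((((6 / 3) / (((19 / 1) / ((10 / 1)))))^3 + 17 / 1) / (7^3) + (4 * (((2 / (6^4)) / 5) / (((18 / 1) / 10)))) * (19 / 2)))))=30236090724 / 9384976373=3.22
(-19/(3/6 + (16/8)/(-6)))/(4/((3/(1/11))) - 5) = 3762/161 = 23.37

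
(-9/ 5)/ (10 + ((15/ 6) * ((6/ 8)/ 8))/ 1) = -0.18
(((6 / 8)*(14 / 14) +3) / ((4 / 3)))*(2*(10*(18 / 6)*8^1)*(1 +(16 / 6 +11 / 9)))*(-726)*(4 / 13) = -19166400 / 13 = -1474338.46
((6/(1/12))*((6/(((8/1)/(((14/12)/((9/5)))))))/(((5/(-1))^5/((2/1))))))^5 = -537824/95367431640625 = -0.00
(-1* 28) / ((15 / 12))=-112 / 5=-22.40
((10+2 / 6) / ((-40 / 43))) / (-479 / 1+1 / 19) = 25327 / 1092000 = 0.02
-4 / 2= -2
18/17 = 1.06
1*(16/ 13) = 16/ 13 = 1.23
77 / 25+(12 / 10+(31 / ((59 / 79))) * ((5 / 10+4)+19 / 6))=322.51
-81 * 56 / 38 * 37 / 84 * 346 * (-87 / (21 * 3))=25122.72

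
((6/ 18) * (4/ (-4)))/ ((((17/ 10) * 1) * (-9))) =10/ 459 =0.02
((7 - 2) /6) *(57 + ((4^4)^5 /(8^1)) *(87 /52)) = 4982162064595 /26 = 191621617869.04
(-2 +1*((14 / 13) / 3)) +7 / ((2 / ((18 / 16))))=1433 / 624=2.30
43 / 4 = 10.75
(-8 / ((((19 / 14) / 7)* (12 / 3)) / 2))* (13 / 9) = -5096 / 171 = -29.80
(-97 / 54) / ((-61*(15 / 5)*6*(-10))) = -97 / 592920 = -0.00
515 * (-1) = -515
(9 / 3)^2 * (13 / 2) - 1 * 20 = 77 / 2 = 38.50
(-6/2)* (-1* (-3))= -9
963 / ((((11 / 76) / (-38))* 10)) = -25283.13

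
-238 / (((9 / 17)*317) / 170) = -241.09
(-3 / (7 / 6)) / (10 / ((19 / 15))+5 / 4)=-1368 / 4865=-0.28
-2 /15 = -0.13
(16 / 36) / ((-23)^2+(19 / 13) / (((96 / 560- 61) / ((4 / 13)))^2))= 39832849108 / 47411052002397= 0.00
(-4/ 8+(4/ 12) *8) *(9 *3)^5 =62178597/ 2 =31089298.50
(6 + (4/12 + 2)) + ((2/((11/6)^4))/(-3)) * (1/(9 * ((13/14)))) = 8.33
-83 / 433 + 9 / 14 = 2735 / 6062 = 0.45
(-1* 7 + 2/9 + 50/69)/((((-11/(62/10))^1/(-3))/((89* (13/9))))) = -44941351/34155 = -1315.81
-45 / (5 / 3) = -27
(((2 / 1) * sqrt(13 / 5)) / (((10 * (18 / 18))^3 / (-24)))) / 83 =-0.00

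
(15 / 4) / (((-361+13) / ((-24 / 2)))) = 15 / 116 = 0.13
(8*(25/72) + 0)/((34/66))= 275/51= 5.39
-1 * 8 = -8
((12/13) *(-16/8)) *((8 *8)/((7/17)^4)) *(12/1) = -1539459072/31213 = -49321.09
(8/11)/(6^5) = 1/10692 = 0.00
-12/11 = -1.09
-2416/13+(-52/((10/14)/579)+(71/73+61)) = -200595224/4745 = -42275.07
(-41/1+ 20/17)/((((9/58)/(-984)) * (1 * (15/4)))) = 51516992/765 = 67342.47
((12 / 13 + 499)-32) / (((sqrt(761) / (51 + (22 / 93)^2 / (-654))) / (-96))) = -28077012283936 * sqrt(761) / 9326536713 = -83046.78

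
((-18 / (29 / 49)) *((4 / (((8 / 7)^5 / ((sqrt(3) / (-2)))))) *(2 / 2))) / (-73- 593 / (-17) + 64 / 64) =-1.46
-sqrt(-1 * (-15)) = -sqrt(15) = -3.87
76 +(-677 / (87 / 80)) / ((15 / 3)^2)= 22228 / 435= 51.10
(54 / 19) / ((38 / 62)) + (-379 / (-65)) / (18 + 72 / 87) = 63378011 / 12811890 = 4.95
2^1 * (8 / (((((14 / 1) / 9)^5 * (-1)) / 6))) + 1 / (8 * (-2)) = -2851159 / 268912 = -10.60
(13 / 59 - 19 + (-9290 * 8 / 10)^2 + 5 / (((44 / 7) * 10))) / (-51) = -95592690239 / 88264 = -1083031.48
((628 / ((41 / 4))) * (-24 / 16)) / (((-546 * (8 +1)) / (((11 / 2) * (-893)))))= -3084422 / 33579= -91.86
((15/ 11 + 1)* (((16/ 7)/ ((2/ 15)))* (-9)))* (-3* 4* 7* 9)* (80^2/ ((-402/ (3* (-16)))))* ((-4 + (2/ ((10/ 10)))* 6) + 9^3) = 155271168000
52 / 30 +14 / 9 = 148 / 45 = 3.29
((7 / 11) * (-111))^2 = 603729 / 121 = 4989.50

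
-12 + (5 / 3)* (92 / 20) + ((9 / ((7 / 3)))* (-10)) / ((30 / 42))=-175 / 3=-58.33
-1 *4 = -4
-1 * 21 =-21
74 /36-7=-89 /18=-4.94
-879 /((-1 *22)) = 879 /22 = 39.95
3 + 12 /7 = 33 /7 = 4.71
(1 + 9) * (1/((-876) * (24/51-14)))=17/20148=0.00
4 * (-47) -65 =-253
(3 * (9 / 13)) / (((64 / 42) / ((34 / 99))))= 1071 / 2288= 0.47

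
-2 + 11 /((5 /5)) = 9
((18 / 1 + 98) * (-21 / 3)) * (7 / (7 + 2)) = -5684 / 9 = -631.56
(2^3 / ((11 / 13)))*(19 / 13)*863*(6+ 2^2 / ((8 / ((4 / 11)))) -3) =4591160 / 121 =37943.47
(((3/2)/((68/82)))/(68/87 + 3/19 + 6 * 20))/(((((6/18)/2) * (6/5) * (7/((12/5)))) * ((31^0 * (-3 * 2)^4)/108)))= 203319/95158588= 0.00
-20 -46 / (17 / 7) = -662 / 17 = -38.94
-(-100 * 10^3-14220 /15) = 100948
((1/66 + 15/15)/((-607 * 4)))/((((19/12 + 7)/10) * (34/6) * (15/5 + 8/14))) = -1407/58457135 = -0.00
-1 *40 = -40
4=4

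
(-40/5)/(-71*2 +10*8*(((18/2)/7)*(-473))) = 28/170777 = 0.00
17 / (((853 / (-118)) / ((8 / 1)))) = -16048 / 853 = -18.81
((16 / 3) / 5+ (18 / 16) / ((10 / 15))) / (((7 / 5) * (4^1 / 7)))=661 / 192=3.44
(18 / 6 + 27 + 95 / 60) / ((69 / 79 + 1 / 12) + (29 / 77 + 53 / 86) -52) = -99134651 / 157099429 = -0.63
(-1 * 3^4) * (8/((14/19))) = -6156/7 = -879.43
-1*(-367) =367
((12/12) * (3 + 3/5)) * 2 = 36/5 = 7.20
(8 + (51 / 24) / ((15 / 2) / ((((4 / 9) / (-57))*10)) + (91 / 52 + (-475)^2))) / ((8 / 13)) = 187641649 / 14433956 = 13.00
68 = 68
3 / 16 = 0.19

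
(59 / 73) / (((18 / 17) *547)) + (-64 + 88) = 17251195 / 718758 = 24.00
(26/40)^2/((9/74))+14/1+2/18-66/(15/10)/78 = 132763/7800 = 17.02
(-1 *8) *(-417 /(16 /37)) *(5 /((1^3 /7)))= 540015 /2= 270007.50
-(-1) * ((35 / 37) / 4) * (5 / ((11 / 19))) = 3325 / 1628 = 2.04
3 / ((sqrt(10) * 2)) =0.47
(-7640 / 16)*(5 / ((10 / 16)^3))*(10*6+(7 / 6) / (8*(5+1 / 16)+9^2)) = -2139053312 / 3645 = -586845.90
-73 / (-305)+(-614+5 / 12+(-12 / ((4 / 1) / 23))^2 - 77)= 4070.66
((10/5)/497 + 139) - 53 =86.00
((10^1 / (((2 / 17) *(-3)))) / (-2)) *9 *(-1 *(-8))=1020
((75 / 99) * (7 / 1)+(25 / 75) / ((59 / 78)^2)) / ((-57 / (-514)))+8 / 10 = 1763765474 / 32738805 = 53.87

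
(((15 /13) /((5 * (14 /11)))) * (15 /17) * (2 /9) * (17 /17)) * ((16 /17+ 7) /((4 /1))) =7425 /105196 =0.07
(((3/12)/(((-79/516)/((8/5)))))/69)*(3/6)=-172/9085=-0.02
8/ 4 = 2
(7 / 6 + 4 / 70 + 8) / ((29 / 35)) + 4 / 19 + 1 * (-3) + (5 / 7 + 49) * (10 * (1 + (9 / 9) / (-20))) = 11122703 / 23142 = 480.63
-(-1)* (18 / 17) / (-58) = -9 / 493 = -0.02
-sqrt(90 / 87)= -sqrt(870) / 29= -1.02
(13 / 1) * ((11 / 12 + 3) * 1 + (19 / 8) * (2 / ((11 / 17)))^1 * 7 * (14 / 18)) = 112957 / 198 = 570.49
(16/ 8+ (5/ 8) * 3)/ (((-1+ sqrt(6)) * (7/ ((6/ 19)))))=0.12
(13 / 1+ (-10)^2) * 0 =0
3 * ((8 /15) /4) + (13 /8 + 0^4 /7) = 81 /40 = 2.02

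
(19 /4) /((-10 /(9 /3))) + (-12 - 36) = -1977 /40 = -49.42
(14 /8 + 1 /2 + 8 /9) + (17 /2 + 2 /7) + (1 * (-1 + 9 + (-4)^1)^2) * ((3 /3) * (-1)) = -1027 /252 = -4.08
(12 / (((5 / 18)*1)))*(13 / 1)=2808 / 5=561.60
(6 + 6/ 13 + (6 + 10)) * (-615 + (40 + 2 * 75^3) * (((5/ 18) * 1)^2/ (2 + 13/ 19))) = 28516573270/ 53703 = 531005.22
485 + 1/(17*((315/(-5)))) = 519434/1071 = 485.00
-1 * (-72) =72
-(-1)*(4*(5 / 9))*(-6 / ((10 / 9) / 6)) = -72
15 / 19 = 0.79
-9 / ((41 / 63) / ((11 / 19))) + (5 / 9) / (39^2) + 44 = 383829766 / 10663731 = 35.99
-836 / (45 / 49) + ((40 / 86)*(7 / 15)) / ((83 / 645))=-3393712 / 3735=-908.62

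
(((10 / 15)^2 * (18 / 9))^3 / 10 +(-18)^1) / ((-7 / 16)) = 1045664 / 25515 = 40.98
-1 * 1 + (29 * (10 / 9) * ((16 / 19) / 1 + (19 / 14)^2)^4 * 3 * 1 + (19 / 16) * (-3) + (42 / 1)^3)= 22819392931390543465 / 288489458350464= 79099.57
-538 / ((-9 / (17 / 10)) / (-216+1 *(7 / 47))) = -9278617 / 423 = -21935.26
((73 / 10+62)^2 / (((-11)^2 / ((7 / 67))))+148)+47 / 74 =37874621 / 247900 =152.78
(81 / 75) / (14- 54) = -27 / 1000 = -0.03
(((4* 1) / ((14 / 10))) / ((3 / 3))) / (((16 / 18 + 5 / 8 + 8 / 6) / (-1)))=-288 / 287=-1.00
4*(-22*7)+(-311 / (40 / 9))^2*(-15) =-23700323 / 320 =-74063.51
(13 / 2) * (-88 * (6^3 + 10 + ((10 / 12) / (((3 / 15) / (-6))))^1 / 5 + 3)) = -128128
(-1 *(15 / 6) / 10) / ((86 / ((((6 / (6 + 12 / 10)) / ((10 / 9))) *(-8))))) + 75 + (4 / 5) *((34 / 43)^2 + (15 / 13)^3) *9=7359131973 / 81245060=90.58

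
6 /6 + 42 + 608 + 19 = 670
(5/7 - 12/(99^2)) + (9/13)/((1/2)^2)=1035275/297297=3.48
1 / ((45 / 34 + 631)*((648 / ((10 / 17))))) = 5 / 3482838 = 0.00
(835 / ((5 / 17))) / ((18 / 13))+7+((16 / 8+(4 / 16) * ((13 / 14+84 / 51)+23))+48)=18110891 / 8568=2113.78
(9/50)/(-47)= -9/2350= -0.00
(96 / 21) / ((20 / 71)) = 16.23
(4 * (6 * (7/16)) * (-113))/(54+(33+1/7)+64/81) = -1345491/99716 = -13.49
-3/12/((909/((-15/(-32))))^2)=-25/376049664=-0.00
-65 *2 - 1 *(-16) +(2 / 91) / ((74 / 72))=-383766 / 3367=-113.98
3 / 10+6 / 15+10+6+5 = 217 / 10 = 21.70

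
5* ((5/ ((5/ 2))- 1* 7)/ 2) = -25/ 2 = -12.50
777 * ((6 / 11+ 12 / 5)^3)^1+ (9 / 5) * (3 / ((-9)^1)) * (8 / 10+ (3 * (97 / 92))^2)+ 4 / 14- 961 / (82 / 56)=7756856917077753 / 404152826000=19192.88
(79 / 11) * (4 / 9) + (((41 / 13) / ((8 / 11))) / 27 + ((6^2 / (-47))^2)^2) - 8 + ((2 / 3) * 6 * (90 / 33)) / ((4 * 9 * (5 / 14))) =-3.45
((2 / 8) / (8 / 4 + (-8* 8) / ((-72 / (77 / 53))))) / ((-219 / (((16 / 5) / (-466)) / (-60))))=-53 / 1335206500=-0.00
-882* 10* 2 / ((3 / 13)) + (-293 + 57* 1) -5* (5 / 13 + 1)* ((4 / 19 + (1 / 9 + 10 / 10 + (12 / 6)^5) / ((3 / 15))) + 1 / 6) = -19222717 / 247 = -77824.77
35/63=5/9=0.56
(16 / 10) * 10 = 16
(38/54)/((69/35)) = 0.36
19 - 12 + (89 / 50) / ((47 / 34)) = 9738 / 1175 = 8.29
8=8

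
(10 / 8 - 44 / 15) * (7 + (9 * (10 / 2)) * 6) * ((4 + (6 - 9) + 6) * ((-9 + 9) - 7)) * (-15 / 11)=-1370873 / 44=-31156.20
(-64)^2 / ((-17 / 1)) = -4096 / 17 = -240.94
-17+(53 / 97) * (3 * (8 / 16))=-3139 / 194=-16.18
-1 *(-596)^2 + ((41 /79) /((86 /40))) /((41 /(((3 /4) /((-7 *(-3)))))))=-8446681259 /23779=-355216.00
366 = 366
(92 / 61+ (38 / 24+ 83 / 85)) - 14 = -9.93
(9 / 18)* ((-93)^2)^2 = 74805201 / 2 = 37402600.50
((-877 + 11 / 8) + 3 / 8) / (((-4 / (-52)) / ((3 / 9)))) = -15171 / 4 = -3792.75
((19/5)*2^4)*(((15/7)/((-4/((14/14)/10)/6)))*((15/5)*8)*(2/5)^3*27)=-3545856/4375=-810.48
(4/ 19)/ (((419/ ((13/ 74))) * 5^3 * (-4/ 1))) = -13/ 73639250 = -0.00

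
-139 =-139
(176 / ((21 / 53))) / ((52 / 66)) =51304 / 91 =563.78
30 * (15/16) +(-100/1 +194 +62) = 1473/8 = 184.12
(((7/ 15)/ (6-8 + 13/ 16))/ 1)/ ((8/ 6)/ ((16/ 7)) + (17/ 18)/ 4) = -2688/ 5605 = -0.48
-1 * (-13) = 13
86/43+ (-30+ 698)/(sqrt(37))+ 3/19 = 41/19+ 668* sqrt(37)/37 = 111.98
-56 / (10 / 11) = -308 / 5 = -61.60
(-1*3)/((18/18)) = -3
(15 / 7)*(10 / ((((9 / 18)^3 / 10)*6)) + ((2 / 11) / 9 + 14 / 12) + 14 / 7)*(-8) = -540620 / 231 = -2340.35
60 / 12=5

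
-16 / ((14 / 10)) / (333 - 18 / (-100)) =-4000 / 116613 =-0.03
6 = 6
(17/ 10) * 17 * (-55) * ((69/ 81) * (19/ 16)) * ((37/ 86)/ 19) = -2705329/ 74304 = -36.41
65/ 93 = 0.70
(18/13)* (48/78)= 144/169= 0.85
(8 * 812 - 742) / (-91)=-822 / 13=-63.23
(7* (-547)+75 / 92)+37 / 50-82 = -8991723 / 2300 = -3909.44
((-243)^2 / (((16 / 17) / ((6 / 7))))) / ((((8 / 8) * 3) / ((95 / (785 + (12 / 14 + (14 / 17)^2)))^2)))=588518196261975 / 2250482958152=261.51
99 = 99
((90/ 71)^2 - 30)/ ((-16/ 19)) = 1359735/ 40328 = 33.72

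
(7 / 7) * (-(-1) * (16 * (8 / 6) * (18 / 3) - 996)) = -868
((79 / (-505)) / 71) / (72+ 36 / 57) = -1501 / 49479900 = -0.00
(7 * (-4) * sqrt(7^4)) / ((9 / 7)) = -9604 / 9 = -1067.11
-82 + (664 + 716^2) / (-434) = -274454 / 217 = -1264.76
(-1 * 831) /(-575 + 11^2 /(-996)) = 827676 /572821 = 1.44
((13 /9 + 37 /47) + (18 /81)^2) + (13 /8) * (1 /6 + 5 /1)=650351 /60912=10.68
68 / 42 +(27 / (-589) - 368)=-4532333 / 12369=-366.43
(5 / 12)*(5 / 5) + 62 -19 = 521 / 12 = 43.42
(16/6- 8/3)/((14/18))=0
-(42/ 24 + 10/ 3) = -61/ 12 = -5.08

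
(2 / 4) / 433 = 1 / 866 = 0.00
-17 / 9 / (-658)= 17 / 5922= 0.00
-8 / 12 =-2 / 3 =-0.67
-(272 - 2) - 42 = -312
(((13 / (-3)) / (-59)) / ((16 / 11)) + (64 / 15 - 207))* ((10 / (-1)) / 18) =956663 / 8496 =112.60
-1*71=-71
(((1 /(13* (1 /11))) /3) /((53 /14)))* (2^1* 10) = 3080 /2067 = 1.49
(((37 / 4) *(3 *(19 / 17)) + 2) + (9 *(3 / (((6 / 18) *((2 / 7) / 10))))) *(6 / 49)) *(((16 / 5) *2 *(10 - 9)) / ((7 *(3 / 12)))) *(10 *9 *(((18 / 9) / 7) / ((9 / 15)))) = 59583.88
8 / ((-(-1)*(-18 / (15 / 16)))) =-5 / 12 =-0.42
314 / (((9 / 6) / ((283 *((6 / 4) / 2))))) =44431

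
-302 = -302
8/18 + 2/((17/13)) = 302/153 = 1.97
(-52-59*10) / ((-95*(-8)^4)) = 321 / 194560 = 0.00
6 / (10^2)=3 / 50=0.06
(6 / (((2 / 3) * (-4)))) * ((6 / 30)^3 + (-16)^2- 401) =40779 / 125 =326.23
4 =4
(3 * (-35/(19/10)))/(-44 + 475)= -1050/8189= -0.13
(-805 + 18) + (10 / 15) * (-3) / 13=-10233 / 13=-787.15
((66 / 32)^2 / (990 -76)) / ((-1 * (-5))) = 1089 / 1169920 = 0.00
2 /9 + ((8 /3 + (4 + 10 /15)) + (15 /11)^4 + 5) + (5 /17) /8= 287626733 /17920584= 16.05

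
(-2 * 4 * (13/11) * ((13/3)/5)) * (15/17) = -1352/187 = -7.23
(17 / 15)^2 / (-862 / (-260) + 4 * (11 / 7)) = 52598 / 393165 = 0.13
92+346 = 438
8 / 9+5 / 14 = 157 / 126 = 1.25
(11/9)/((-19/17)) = -187/171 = -1.09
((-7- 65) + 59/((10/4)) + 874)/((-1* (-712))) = 516/445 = 1.16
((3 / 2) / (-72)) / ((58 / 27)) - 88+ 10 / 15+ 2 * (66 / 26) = -2977375 / 36192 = -82.27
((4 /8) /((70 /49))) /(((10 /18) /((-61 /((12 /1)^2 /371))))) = -158417 /1600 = -99.01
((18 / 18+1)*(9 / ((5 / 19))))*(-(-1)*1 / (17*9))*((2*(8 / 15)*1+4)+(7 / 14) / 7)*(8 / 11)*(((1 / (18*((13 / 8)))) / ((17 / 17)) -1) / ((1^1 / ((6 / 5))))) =-2851216 / 1472625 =-1.94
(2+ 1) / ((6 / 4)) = 2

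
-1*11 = -11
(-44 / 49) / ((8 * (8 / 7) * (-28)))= 0.00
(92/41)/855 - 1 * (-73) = 2559107/35055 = 73.00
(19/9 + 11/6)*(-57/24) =-1349/144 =-9.37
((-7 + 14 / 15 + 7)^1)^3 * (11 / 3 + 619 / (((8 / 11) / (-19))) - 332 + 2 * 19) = -135512783 / 10125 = -13383.98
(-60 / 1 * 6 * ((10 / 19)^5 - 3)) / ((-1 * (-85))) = 527637384 / 42093683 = 12.53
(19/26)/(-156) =-19/4056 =-0.00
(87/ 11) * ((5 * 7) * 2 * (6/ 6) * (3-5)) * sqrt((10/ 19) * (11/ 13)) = -738.93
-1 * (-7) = 7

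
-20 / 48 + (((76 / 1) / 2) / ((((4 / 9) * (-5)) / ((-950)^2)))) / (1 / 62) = -11481966005 / 12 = -956830500.42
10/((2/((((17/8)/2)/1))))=85/16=5.31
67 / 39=1.72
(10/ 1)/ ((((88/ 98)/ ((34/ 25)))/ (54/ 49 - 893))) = -67541/ 5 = -13508.20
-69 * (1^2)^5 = -69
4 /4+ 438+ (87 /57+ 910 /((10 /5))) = 17015 /19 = 895.53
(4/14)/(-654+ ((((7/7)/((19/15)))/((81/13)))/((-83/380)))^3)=-11254483521/25769202279569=-0.00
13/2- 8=-3/2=-1.50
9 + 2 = 11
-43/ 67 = -0.64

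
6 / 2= 3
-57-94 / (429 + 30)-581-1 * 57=-319099 / 459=-695.20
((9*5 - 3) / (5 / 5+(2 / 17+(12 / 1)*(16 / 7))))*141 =704718 / 3397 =207.45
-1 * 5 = -5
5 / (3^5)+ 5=1220 / 243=5.02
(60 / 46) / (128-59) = 10 / 529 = 0.02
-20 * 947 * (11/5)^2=-458348/5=-91669.60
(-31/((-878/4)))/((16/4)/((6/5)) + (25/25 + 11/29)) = 0.03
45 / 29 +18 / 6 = 132 / 29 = 4.55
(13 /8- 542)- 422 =-7699 /8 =-962.38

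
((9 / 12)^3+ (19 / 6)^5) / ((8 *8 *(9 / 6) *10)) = 4958759 / 14929920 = 0.33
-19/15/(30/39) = -1.65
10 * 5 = 50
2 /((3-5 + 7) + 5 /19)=19 /50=0.38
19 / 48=0.40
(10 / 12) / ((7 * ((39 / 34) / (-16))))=-1360 / 819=-1.66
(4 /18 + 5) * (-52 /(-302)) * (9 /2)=611 /151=4.05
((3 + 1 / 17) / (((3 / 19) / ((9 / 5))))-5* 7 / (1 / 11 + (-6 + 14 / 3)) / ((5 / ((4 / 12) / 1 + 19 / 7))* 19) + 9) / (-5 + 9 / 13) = -5505929 / 529720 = -10.39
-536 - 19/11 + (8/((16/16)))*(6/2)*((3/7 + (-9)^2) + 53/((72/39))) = 162128/77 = 2105.56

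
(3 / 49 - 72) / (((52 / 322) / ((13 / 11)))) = -81075 / 154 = -526.46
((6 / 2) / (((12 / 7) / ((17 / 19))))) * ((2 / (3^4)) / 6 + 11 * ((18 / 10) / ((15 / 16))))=15271151 / 461700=33.08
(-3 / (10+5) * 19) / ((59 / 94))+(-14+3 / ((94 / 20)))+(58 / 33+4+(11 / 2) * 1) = -8.16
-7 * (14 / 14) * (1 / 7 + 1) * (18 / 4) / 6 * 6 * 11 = -396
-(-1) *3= 3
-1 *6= -6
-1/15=-0.07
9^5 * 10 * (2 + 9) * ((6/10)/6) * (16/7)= 10392624/7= 1484660.57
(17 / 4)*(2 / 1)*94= 799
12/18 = 2/3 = 0.67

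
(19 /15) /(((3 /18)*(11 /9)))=342 /55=6.22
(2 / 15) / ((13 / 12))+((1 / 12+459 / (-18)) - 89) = -89149 / 780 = -114.29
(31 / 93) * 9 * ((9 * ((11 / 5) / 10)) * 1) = 297 / 50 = 5.94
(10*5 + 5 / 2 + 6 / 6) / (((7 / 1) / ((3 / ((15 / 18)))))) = 963 / 35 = 27.51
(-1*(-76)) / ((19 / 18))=72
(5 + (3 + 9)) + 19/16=18.19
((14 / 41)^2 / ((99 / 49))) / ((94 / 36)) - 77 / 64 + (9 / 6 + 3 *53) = 8861469327 / 55620928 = 159.32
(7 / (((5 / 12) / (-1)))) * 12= -201.60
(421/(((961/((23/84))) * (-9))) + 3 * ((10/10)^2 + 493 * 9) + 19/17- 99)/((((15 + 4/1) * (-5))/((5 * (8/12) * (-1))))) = 163229091173/351997002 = 463.72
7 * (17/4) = 119/4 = 29.75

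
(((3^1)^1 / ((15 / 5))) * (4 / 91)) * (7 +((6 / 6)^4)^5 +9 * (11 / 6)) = 14 / 13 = 1.08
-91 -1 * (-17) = -74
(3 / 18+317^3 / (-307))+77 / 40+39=-103721.17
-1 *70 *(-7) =490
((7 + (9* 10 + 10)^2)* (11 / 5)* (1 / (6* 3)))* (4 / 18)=110077 / 405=271.80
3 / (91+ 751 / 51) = 153 / 5392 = 0.03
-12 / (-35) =12 / 35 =0.34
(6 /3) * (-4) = -8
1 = 1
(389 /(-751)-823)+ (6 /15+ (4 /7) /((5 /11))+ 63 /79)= -1704950393 /2076515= -821.06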